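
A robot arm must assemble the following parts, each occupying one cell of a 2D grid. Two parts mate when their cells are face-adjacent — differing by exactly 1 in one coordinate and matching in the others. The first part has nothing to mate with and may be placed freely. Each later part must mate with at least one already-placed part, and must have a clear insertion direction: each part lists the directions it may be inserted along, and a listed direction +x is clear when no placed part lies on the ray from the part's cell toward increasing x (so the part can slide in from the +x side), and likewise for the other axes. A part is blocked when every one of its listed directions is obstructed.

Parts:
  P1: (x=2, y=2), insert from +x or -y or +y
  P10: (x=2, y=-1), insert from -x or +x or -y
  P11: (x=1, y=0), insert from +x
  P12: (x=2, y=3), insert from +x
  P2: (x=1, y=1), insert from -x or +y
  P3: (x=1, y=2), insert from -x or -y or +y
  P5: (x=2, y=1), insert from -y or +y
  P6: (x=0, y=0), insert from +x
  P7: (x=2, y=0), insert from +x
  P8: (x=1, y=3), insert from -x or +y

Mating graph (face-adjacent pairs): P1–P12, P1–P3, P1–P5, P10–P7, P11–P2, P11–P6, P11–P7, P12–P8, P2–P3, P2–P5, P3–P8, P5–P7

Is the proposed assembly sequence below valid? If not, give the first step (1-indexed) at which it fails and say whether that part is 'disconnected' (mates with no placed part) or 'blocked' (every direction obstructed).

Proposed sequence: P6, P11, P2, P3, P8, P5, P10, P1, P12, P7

1. P6@(0, 0) [+x clear] — {P6}
2. P11@(1, 0) [+x clear] — {P11, P6}
3. P2@(1, 1) [-x clear] — {P11, P2, P6}
4. P3@(1, 2) [-x clear] — {P11, P2, P3, P6}
5. P8@(1, 3) [-x clear] — {P11, P2, P3, P6, P8}
6. P5@(2, 1) [-y clear] — {P11, P2, P3, P5, P6, P8}
7. P10@(2, -1) — no placed neighbour ⇒ disconnected

Invalid at step 7 (disconnected)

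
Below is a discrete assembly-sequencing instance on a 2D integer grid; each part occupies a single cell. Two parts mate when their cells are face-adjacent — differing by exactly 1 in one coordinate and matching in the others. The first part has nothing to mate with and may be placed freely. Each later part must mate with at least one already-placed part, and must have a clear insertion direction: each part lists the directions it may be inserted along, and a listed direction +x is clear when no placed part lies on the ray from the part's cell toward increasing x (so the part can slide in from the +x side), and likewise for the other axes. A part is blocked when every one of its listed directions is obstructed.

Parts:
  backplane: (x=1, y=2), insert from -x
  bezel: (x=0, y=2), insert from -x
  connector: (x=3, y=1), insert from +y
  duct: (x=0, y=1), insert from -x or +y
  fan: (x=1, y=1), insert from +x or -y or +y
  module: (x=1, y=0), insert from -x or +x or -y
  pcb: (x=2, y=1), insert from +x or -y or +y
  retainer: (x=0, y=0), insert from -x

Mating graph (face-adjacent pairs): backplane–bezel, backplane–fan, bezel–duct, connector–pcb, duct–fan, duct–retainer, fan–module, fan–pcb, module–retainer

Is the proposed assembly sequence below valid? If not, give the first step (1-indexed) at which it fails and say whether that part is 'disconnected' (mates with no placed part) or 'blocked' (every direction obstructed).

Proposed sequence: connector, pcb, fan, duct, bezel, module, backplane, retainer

1. connector@(3, 1) [+y clear] — {connector}
2. pcb@(2, 1) [-y clear] — {connector, pcb}
3. fan@(1, 1) [-y clear] — {connector, fan, pcb}
4. duct@(0, 1) [-x clear] — {connector, duct, fan, pcb}
5. bezel@(0, 2) [-x clear] — {bezel, connector, duct, fan, pcb}
6. module@(1, 0) [-x clear] — {bezel, connector, duct, fan, module, pcb}
7. backplane@(1, 2) — -x all obstructed ⇒ blocked

Invalid at step 7 (blocked)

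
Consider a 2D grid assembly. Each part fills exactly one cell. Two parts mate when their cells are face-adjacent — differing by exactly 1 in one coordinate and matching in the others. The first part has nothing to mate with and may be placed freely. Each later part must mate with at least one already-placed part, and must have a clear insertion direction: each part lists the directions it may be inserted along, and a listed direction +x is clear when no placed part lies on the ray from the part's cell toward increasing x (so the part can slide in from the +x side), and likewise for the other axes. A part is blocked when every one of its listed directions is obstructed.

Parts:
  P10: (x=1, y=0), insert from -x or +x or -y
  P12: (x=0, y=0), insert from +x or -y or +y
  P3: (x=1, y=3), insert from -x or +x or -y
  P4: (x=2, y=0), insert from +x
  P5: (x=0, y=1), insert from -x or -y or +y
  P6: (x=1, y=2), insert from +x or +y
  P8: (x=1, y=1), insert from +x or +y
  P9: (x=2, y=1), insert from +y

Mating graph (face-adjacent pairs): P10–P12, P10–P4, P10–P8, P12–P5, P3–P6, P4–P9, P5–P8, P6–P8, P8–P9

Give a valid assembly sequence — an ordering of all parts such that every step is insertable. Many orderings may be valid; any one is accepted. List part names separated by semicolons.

1. P4@(2, 0) [+x clear] — {P4}
2. P9@(2, 1) [+y clear] — {P4, P9}
3. P8@(1, 1) [+y clear] — {P4, P8, P9}
4. P5@(0, 1) [-x clear] — {P4, P5, P8, P9}
5. P12@(0, 0) [-y clear] — {P12, P4, P5, P8, P9}
6. P10@(1, 0) [-y clear] — {P10, P12, P4, P5, P8, P9}
7. P6@(1, 2) [+x clear] — {P10, P12, P4, P5, P6, P8, P9}
8. P3@(1, 3) [-x clear] — {P10, P12, P3, P4, P5, P6, P8, P9}

P4; P9; P8; P5; P12; P10; P6; P3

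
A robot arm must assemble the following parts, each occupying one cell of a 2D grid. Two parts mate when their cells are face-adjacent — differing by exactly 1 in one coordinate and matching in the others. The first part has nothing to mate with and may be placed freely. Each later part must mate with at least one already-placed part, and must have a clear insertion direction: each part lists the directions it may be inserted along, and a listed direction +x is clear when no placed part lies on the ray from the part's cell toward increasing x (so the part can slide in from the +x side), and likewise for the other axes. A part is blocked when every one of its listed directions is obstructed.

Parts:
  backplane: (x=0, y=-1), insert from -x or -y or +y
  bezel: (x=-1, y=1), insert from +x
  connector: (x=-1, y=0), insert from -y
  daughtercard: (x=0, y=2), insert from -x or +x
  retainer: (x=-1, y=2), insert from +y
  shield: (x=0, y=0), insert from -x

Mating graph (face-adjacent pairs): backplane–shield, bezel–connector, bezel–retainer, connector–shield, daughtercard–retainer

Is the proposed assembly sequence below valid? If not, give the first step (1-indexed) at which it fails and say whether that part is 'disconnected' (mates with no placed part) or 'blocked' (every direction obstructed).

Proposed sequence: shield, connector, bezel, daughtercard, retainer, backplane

1. shield@(0, 0) [-x clear] — {shield}
2. connector@(-1, 0) [-y clear] — {connector, shield}
3. bezel@(-1, 1) [+x clear] — {bezel, connector, shield}
4. daughtercard@(0, 2) — no placed neighbour ⇒ disconnected

Invalid at step 4 (disconnected)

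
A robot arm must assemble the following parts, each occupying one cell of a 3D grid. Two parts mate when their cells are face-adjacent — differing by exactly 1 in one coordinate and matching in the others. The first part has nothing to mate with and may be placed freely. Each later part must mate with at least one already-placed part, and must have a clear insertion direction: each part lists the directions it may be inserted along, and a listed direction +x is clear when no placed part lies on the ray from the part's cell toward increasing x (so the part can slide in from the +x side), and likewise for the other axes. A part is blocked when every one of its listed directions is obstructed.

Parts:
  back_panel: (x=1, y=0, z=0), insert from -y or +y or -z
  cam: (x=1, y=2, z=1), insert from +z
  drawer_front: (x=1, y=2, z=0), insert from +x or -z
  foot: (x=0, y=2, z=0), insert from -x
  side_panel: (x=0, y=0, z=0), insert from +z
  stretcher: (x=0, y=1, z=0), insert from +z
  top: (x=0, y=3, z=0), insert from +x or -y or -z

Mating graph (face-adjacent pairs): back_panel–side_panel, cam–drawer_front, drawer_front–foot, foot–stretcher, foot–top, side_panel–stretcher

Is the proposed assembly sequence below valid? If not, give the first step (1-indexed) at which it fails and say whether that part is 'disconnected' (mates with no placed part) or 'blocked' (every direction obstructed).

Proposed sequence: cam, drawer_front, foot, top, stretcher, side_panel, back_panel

1. cam@(1, 2, 1) [+z clear] — {cam}
2. drawer_front@(1, 2, 0) [+x clear] — {cam, drawer_front}
3. foot@(0, 2, 0) [-x clear] — {cam, drawer_front, foot}
4. top@(0, 3, 0) [+x clear] — {cam, drawer_front, foot, top}
5. stretcher@(0, 1, 0) [+z clear] — {cam, drawer_front, foot, stretcher, top}
6. side_panel@(0, 0, 0) [+z clear] — {cam, drawer_front, foot, side_panel, stretcher, top}
7. back_panel@(1, 0, 0) [-y clear] — {back_panel, cam, drawer_front, foot, side_panel, stretcher, top}

Valid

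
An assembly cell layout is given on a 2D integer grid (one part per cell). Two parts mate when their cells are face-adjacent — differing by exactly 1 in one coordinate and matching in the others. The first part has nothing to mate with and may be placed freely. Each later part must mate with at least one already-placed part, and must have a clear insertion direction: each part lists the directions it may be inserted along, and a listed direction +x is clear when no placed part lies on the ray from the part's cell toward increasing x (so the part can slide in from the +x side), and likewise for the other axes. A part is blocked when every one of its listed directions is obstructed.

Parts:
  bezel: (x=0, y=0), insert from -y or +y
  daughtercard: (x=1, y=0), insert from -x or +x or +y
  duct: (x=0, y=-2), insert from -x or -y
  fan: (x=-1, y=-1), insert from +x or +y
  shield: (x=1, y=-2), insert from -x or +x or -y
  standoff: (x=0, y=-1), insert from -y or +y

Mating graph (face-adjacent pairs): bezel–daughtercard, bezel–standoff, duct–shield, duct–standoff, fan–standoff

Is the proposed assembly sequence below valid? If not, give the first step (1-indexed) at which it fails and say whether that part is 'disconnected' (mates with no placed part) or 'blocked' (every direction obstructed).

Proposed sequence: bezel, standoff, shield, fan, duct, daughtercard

1. bezel@(0, 0) [-y clear] — {bezel}
2. standoff@(0, -1) [-y clear] — {bezel, standoff}
3. shield@(1, -2) — no placed neighbour ⇒ disconnected

Invalid at step 3 (disconnected)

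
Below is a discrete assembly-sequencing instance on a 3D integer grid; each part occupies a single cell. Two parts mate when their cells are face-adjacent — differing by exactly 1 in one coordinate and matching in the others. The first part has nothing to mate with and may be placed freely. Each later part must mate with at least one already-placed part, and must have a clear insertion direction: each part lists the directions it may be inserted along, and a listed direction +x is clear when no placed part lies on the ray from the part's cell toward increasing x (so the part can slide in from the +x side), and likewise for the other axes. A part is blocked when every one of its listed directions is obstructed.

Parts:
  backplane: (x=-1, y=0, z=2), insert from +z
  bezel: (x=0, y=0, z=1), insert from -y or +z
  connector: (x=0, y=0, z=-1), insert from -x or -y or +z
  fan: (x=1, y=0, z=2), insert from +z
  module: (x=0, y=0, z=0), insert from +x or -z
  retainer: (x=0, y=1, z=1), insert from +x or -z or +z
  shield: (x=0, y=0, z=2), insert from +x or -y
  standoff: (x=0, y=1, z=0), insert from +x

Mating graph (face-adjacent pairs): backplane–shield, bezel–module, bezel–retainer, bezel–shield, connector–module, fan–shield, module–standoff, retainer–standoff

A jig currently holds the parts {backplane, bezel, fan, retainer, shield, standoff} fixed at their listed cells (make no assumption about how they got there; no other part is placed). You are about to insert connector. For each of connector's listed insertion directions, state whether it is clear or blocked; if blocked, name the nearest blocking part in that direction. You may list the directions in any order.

-x: ray from connector(0, 0, -1) has no placed part ⇒ clear
-y: ray from connector(0, 0, -1) has no placed part ⇒ clear
+z: nearest on ray is bezel@(0, 0, 1) ⇒ blocked

+z: blocked by bezel; -x: clear; -y: clear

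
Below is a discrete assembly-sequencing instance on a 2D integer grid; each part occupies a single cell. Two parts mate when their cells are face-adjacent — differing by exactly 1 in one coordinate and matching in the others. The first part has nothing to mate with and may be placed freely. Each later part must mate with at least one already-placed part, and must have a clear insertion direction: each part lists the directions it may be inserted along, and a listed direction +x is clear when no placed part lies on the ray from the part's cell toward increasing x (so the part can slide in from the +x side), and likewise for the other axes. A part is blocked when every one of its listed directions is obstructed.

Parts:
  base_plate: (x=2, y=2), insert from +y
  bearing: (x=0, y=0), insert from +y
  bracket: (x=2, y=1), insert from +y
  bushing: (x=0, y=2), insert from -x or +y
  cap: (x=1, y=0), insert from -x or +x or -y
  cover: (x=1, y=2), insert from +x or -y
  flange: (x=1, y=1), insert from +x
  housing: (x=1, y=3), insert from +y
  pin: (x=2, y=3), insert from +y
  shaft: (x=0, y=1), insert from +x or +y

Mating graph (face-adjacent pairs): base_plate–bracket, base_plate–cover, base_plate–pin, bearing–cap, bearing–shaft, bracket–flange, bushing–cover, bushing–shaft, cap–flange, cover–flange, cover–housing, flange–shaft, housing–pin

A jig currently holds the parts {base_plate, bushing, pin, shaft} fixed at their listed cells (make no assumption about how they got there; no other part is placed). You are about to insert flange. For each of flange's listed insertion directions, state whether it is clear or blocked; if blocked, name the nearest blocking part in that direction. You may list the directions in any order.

+x: ray from flange(1, 1) has no placed part ⇒ clear

+x: clear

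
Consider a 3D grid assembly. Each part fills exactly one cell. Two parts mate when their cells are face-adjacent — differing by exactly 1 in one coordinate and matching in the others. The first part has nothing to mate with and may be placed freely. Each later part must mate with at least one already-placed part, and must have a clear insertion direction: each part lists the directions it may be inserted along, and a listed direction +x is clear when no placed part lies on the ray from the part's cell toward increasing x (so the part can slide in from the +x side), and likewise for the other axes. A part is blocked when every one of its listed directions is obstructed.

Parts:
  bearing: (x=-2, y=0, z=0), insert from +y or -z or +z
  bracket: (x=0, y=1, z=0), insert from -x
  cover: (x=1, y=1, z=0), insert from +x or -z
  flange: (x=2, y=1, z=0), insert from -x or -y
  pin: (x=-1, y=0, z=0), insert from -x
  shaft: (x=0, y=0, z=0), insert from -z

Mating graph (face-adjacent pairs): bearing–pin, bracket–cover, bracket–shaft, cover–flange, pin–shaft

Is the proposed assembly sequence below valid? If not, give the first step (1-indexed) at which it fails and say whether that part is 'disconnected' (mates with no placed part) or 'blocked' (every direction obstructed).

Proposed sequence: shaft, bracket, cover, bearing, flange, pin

Invalid at step 4 (disconnected)

1. shaft@(0, 0, 0) [-z clear] — {shaft}
2. bracket@(0, 1, 0) [-x clear] — {bracket, shaft}
3. cover@(1, 1, 0) [+x clear] — {bracket, cover, shaft}
4. bearing@(-2, 0, 0) — no placed neighbour ⇒ disconnected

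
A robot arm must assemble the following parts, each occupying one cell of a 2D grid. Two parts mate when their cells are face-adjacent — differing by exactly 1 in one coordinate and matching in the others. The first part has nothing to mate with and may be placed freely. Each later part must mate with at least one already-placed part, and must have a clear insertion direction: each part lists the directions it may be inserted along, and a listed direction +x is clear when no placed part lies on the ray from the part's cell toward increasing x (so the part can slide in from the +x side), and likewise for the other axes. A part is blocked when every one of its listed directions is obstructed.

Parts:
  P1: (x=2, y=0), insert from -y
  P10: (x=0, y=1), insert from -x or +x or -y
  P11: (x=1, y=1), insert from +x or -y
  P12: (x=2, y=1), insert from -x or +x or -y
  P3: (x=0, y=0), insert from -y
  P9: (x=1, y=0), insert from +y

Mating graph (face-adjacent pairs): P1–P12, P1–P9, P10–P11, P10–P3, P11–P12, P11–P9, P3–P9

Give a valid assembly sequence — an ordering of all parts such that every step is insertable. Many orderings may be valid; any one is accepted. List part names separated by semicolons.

P3; P9; P1; P10; P11; P12

1. P3@(0, 0) [-y clear] — {P3}
2. P9@(1, 0) [+y clear] — {P3, P9}
3. P1@(2, 0) [-y clear] — {P1, P3, P9}
4. P10@(0, 1) [-x clear] — {P1, P10, P3, P9}
5. P11@(1, 1) [+x clear] — {P1, P10, P11, P3, P9}
6. P12@(2, 1) [+x clear] — {P1, P10, P11, P12, P3, P9}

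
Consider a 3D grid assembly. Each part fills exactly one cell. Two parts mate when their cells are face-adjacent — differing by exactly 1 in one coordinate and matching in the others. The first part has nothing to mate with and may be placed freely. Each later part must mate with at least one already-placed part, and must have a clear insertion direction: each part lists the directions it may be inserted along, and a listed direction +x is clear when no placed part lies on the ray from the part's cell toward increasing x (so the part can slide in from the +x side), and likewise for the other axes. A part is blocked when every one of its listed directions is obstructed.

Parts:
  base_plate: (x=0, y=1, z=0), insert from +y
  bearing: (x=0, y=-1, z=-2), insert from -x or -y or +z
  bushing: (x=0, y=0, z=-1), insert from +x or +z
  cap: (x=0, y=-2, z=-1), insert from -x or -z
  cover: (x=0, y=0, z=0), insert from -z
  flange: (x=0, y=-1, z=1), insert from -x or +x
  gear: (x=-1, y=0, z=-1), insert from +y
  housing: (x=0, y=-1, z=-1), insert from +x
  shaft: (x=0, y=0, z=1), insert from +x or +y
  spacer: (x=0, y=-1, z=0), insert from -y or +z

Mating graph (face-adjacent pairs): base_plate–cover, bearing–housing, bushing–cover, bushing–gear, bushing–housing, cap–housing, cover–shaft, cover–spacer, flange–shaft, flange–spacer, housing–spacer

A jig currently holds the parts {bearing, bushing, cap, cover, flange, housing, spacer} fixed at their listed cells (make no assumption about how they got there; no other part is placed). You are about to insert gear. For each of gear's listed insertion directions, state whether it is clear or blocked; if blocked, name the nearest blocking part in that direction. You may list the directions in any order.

+y: ray from gear(-1, 0, -1) has no placed part ⇒ clear

+y: clear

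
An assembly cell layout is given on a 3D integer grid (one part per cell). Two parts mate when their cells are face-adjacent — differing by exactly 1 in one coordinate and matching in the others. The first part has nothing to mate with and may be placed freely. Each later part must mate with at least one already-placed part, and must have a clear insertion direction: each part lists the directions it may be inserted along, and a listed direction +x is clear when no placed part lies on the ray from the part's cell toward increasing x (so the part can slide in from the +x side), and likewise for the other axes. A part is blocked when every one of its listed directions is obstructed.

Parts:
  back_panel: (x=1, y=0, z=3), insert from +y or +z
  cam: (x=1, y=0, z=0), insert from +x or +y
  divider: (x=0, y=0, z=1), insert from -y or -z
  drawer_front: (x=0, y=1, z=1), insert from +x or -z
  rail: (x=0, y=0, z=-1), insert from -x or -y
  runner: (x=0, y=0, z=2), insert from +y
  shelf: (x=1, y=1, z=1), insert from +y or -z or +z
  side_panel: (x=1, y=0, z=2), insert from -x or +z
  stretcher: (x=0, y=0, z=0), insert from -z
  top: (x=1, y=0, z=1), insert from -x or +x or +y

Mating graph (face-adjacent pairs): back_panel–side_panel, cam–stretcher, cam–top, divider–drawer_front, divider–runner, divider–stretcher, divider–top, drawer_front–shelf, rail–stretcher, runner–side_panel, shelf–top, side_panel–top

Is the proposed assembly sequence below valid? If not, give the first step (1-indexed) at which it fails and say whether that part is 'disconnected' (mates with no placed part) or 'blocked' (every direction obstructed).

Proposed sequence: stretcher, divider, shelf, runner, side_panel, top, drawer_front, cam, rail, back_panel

1. stretcher@(0, 0, 0) [-z clear] — {stretcher}
2. divider@(0, 0, 1) [-y clear] — {divider, stretcher}
3. shelf@(1, 1, 1) — no placed neighbour ⇒ disconnected

Invalid at step 3 (disconnected)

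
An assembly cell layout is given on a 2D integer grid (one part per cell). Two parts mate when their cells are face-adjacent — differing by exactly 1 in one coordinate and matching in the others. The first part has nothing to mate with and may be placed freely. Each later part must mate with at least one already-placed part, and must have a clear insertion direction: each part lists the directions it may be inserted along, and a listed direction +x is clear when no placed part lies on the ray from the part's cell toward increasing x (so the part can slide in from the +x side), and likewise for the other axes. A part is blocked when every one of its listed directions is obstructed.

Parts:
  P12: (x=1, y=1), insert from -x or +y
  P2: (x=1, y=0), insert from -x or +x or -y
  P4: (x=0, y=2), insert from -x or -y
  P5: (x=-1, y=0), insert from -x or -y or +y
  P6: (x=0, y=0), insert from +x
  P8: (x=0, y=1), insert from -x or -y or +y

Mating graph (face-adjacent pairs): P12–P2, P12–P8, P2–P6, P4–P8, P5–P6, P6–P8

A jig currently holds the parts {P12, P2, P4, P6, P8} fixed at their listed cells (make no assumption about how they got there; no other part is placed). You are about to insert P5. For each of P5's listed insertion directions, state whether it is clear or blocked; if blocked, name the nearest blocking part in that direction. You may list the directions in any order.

-x: ray from P5(-1, 0) has no placed part ⇒ clear
-y: ray from P5(-1, 0) has no placed part ⇒ clear
+y: ray from P5(-1, 0) has no placed part ⇒ clear

+y: clear; -x: clear; -y: clear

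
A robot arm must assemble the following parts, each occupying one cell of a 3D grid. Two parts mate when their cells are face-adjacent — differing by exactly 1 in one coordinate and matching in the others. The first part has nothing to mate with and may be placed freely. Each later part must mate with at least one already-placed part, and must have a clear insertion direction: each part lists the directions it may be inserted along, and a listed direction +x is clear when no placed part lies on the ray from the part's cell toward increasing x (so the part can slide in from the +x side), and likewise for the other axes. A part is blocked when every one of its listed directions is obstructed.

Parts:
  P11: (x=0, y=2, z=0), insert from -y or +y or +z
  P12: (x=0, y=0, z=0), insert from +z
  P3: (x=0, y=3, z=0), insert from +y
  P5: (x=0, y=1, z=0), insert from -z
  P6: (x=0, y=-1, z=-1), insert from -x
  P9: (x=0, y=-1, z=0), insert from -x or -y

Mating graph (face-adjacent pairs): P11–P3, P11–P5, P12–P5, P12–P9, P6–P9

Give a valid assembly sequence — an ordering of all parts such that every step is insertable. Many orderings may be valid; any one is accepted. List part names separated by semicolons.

1. P5@(0, 1, 0) [-z clear] — {P5}
2. P11@(0, 2, 0) [+y clear] — {P11, P5}
3. P3@(0, 3, 0) [+y clear] — {P11, P3, P5}
4. P12@(0, 0, 0) [+z clear] — {P11, P12, P3, P5}
5. P9@(0, -1, 0) [-x clear] — {P11, P12, P3, P5, P9}
6. P6@(0, -1, -1) [-x clear] — {P11, P12, P3, P5, P6, P9}

P5; P11; P3; P12; P9; P6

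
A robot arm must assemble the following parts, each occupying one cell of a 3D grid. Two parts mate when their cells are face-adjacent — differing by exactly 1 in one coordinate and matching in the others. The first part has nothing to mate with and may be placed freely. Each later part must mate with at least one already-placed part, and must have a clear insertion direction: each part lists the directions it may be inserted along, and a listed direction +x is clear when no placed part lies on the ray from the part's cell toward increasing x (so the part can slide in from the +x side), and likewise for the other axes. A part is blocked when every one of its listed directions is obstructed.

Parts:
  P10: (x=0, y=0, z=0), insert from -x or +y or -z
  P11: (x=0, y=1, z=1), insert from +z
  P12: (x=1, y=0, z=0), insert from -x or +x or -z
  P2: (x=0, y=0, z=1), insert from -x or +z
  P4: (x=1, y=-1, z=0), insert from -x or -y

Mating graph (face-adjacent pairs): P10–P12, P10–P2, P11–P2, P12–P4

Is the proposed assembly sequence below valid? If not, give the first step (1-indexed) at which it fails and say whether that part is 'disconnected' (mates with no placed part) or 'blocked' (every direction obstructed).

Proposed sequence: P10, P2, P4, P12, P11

1. P10@(0, 0, 0) [-x clear] — {P10}
2. P2@(0, 0, 1) [-x clear] — {P10, P2}
3. P4@(1, -1, 0) — no placed neighbour ⇒ disconnected

Invalid at step 3 (disconnected)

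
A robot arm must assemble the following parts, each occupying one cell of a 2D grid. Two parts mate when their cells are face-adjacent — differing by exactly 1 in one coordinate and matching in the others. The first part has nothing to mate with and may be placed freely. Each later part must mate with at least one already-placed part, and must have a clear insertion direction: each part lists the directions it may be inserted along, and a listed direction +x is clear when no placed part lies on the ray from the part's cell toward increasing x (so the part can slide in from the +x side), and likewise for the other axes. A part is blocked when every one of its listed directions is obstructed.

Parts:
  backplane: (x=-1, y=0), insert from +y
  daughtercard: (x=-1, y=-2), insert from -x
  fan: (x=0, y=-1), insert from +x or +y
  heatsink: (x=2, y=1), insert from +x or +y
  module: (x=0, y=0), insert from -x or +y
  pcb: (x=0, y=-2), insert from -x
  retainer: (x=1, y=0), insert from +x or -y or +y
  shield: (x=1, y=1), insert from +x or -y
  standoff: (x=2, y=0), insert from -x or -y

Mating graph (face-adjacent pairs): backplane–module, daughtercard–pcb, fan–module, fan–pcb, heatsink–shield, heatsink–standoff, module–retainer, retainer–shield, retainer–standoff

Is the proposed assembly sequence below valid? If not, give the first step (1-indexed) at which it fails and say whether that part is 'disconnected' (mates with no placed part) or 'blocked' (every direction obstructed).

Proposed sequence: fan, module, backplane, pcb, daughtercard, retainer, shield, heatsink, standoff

1. fan@(0, -1) [+x clear] — {fan}
2. module@(0, 0) [-x clear] — {fan, module}
3. backplane@(-1, 0) [+y clear] — {backplane, fan, module}
4. pcb@(0, -2) [-x clear] — {backplane, fan, module, pcb}
5. daughtercard@(-1, -2) [-x clear] — {backplane, daughtercard, fan, module, pcb}
6. retainer@(1, 0) [+x clear] — {backplane, daughtercard, fan, module, pcb, retainer}
7. shield@(1, 1) [+x clear] — {backplane, daughtercard, fan, module, pcb, retainer, shield}
8. heatsink@(2, 1) [+x clear] — {backplane, daughtercard, fan, heatsink, module, pcb, retainer, shield}
9. standoff@(2, 0) [-y clear] — {backplane, daughtercard, fan, heatsink, module, pcb, retainer, shield, standoff}

Valid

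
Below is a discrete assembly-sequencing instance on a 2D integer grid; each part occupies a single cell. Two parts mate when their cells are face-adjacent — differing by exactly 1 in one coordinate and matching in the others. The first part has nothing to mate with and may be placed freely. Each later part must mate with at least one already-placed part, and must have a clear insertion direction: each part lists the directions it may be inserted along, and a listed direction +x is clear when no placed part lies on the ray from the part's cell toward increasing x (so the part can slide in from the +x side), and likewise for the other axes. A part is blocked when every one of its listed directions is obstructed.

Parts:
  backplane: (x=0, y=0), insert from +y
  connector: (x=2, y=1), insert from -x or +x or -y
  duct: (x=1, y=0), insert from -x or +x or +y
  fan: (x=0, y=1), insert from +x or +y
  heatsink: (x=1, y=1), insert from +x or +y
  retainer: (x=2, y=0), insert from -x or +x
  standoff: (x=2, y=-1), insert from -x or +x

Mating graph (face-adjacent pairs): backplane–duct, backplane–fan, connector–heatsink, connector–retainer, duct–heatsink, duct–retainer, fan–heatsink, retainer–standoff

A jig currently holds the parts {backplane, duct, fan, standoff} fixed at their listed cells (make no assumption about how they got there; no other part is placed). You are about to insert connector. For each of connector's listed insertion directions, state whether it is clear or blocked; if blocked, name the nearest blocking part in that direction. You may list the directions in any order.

-x: nearest on ray is fan@(0, 1) ⇒ blocked
+x: ray from connector(2, 1) has no placed part ⇒ clear
-y: nearest on ray is standoff@(2, -1) ⇒ blocked

+x: clear; -x: blocked by fan; -y: blocked by standoff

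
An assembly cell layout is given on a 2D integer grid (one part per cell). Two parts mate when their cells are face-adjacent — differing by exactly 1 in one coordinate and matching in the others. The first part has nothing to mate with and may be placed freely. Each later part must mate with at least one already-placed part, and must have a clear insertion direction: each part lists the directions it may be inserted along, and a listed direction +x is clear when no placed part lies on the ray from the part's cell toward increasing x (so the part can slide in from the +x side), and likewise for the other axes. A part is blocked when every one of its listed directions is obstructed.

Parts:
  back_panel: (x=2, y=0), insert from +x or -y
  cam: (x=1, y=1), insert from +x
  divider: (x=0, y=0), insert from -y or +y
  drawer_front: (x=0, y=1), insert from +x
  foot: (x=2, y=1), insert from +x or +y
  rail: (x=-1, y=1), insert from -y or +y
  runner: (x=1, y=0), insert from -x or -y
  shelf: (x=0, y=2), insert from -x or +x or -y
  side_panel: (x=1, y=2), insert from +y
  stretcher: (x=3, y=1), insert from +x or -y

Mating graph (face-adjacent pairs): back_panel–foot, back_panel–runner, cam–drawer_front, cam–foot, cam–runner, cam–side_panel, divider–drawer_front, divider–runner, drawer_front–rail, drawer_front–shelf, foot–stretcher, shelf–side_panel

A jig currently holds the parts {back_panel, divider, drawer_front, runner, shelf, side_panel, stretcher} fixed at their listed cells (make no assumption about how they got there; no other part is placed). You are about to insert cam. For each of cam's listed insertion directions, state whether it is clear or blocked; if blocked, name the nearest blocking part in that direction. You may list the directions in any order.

+x: nearest on ray is stretcher@(3, 1) ⇒ blocked

+x: blocked by stretcher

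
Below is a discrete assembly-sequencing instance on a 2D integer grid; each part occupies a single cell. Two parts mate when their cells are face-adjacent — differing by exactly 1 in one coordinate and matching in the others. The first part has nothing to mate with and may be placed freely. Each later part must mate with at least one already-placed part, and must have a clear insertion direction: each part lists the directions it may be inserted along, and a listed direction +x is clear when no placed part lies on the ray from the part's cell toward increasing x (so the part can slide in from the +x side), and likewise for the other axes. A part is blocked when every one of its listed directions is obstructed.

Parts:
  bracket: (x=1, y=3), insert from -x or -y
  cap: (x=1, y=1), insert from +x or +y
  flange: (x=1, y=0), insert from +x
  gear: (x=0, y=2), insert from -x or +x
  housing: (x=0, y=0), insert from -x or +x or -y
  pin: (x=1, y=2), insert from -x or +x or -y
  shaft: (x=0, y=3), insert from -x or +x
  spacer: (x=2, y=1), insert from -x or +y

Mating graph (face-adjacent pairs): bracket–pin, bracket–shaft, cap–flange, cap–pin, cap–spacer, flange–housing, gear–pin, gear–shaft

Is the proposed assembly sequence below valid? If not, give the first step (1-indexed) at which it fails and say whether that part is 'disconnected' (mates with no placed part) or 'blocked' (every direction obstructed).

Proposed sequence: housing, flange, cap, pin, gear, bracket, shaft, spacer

1. housing@(0, 0) [-x clear] — {housing}
2. flange@(1, 0) [+x clear] — {flange, housing}
3. cap@(1, 1) [+x clear] — {cap, flange, housing}
4. pin@(1, 2) [-x clear] — {cap, flange, housing, pin}
5. gear@(0, 2) [-x clear] — {cap, flange, gear, housing, pin}
6. bracket@(1, 3) [-x clear] — {bracket, cap, flange, gear, housing, pin}
7. shaft@(0, 3) [-x clear] — {bracket, cap, flange, gear, housing, pin, shaft}
8. spacer@(2, 1) [+y clear] — {bracket, cap, flange, gear, housing, pin, shaft, spacer}

Valid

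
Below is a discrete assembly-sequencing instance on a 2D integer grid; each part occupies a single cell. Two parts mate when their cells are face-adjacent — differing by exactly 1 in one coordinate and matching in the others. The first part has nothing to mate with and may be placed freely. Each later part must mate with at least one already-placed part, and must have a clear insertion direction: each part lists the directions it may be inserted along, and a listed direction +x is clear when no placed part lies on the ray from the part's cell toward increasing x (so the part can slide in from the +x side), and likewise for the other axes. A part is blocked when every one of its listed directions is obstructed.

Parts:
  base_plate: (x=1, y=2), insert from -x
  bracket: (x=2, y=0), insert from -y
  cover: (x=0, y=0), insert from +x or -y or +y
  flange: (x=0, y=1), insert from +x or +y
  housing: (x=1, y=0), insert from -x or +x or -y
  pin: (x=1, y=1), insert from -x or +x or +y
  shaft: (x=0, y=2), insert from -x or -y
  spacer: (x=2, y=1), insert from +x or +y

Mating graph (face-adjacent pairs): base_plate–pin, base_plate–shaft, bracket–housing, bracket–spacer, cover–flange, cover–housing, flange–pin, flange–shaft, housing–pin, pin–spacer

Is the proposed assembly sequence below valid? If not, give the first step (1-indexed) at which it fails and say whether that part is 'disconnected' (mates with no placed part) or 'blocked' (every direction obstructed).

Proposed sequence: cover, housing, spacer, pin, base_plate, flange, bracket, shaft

1. cover@(0, 0) [+x clear] — {cover}
2. housing@(1, 0) [+x clear] — {cover, housing}
3. spacer@(2, 1) — no placed neighbour ⇒ disconnected

Invalid at step 3 (disconnected)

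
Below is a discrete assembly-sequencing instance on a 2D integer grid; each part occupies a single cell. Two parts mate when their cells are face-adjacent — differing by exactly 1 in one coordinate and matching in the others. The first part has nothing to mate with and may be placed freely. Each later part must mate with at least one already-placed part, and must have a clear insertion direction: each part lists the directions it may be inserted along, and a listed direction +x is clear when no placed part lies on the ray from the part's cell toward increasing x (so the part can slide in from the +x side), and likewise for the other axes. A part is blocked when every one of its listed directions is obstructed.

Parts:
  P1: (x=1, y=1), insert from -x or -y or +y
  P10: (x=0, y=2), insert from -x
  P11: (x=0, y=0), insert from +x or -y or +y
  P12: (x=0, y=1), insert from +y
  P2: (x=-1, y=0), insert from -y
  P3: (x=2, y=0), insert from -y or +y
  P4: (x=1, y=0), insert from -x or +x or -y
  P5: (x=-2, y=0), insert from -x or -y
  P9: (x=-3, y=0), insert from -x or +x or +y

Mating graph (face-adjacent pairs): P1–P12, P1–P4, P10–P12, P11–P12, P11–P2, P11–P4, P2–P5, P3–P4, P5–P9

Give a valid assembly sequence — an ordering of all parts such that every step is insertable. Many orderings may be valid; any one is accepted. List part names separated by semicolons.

P12; P10; P11; P4; P2; P5; P9; P1; P3

1. P12@(0, 1) [+y clear] — {P12}
2. P10@(0, 2) [-x clear] — {P10, P12}
3. P11@(0, 0) [+x clear] — {P10, P11, P12}
4. P4@(1, 0) [+x clear] — {P10, P11, P12, P4}
5. P2@(-1, 0) [-y clear] — {P10, P11, P12, P2, P4}
6. P5@(-2, 0) [-x clear] — {P10, P11, P12, P2, P4, P5}
7. P9@(-3, 0) [-x clear] — {P10, P11, P12, P2, P4, P5, P9}
8. P1@(1, 1) [+y clear] — {P1, P10, P11, P12, P2, P4, P5, P9}
9. P3@(2, 0) [-y clear] — {P1, P10, P11, P12, P2, P3, P4, P5, P9}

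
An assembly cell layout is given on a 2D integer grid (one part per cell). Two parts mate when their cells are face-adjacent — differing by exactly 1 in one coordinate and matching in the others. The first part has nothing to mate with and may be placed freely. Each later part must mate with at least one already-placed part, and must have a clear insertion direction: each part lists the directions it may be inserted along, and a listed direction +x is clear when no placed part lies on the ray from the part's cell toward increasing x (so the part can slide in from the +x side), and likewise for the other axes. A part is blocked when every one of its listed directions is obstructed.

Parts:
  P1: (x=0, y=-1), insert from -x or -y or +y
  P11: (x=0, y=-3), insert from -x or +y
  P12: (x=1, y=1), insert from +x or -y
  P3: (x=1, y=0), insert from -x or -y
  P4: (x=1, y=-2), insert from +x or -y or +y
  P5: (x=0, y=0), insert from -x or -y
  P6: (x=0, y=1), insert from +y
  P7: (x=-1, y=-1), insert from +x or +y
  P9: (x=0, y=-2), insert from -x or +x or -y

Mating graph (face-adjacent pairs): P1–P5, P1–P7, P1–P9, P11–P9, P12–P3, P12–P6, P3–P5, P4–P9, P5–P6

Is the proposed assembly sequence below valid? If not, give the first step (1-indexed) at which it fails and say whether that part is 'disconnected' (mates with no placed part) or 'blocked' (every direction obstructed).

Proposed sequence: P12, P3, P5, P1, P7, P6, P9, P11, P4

1. P12@(1, 1) [+x clear] — {P12}
2. P3@(1, 0) [-x clear] — {P12, P3}
3. P5@(0, 0) [-x clear] — {P12, P3, P5}
4. P1@(0, -1) [-x clear] — {P1, P12, P3, P5}
5. P7@(-1, -1) [+y clear] — {P1, P12, P3, P5, P7}
6. P6@(0, 1) [+y clear] — {P1, P12, P3, P5, P6, P7}
7. P9@(0, -2) [-x clear] — {P1, P12, P3, P5, P6, P7, P9}
8. P11@(0, -3) [-x clear] — {P1, P11, P12, P3, P5, P6, P7, P9}
9. P4@(1, -2) [+x clear] — {P1, P11, P12, P3, P4, P5, P6, P7, P9}

Valid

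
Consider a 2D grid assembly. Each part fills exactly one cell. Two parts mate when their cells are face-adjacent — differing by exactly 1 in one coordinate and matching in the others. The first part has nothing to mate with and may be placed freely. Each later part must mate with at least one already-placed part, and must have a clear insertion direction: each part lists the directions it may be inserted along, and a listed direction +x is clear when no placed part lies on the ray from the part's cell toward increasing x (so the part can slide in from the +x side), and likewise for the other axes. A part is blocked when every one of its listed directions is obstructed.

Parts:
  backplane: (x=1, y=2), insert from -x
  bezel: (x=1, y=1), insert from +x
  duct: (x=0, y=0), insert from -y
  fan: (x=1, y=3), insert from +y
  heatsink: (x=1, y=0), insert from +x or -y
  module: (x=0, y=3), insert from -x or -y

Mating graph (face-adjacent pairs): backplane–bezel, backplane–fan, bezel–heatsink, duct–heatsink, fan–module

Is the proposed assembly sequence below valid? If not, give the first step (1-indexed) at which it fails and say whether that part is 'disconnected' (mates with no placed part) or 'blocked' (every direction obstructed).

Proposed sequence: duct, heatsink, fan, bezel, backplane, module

Invalid at step 3 (disconnected)

1. duct@(0, 0) [-y clear] — {duct}
2. heatsink@(1, 0) [+x clear] — {duct, heatsink}
3. fan@(1, 3) — no placed neighbour ⇒ disconnected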